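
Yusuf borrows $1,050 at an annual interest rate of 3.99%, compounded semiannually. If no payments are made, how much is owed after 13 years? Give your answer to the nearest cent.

$1,754.85

Growth factor = (1 + 0.01995)^26 ≈ 1.671286633.
A ≈ 1,050 × 1.671286633 ≈ 1,754.8510.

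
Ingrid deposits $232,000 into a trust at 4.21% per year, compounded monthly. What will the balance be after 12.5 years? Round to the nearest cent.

Growth factor = (1 + 0.0421/12)^150 ≈ 1.69101514011.
A ≈ 232,000 × 1.69101514011 ≈ 392,315.5125.

$392,315.51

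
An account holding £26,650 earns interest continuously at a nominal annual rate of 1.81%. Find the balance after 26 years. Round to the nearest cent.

A = P·e^(rt) = 26,650·e^(0.0181·26) = 26,650·e^0.4706.
e^0.4706 ≈ 1.6009544778, so A ≈ 42,665.4368.

£42,665.44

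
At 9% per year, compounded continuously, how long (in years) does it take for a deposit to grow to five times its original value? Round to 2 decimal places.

17.88 years

e^(0.09t) = 5, so 0.09t = ln 5 ≈ 1.6094.
t ≈ 1.6094/0.09 ≈ 17.8826.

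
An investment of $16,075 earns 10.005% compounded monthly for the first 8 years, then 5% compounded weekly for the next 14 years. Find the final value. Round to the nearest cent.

After 8 years at 10.005%: 16,075 × 2.2190557412 ≈ 35,671.3210.
Then 14 years at 5%: 35,671.3210 × 2.0130755502 ≈ 71,809.0642.

$71,809.06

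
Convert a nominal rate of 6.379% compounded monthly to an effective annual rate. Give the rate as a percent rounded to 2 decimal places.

6.57%

One year is 12 periods at 0.00531583 each: (1 + 0.00531583)^12 ≈ 1.065688.
EAR = 1.065688 − 1 ≈ 6.56885%.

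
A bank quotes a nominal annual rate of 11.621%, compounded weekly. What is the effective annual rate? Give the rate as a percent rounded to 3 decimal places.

12.309%

EAR = (1 + 11.621%/52)^52 − 1 = (1 + 0.00223481)^52 − 1.
(1 + 0.00223481)^52 ≈ 1.123086, so EAR ≈ 12.30861%.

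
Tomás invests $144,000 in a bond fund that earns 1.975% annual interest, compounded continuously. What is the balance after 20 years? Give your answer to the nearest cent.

A = P·e^(rt) = 144,000·e^(0.01975·20) = 144,000·e^0.395.
e^0.395 ≈ 1.48438419092, so A ≈ 213,751.3235.

$213,751.32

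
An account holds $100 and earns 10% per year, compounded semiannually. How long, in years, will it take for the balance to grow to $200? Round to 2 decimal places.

(1 + 0.05)^(2t) = 200/100 = 2.
2t·ln(1 + 0.05) = ln(2); 2t = 0.69315/0.0487902 ≈ 14.2067.
t ≈ 7.1033 years.

7.10 years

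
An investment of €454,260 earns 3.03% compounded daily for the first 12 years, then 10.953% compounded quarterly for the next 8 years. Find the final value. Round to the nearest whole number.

€1,551,089

Phase 1: 454,260·(1 + 0.0303/365)^4380 ≈ 653,442.5581.
Phase 2: 653,442.5581·(1 + 0.0273825)^32 ≈ 1,551,088.7925.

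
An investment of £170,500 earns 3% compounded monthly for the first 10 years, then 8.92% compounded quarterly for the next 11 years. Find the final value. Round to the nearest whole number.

£607,153

Phase 1: 170,500·(1 + 0.0025)^120 ≈ 230,064.7798.
Phase 2: 230,064.7798·(1 + 0.0223)^44 ≈ 607,152.8156.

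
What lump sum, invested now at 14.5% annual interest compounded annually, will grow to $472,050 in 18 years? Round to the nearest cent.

Annual rate = 14.5% = 0.145; 18 periods.
P = 472,050/(1 + 0.145)^18 ≈ 472,050/11.4419161335 ≈ 41,256.2017.

$41,256.20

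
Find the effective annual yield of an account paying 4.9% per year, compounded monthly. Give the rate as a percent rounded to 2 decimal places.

One year is 12 periods at 0.00408333 each: (1 + 0.00408333)^12 ≈ 1.050116.
EAR = 1.050116 − 1 ≈ 5.01156%.

5.01%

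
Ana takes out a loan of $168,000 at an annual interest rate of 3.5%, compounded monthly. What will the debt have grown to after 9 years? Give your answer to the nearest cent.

Periodic rate = 3.5%/12 = 0.00291667; periods = 12·9 = 108.
A = 168,000·(1 + 0.035/12)^108 ≈ 168,000·1.36963121337 ≈ 230,098.0438.

$230,098.04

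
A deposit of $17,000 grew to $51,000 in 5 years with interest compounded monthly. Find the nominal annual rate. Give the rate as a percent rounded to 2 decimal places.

(1 + r/12)^60 = 51,000/17,000 = 3.
1 + r/12 = 3^(1/60) ≈ 1.018479, so r/12 ≈ 0.0184789.
r ≈ 12·0.0184789 = 22.17464%.

22.17%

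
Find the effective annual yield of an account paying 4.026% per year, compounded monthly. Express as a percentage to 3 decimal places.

One year is 12 periods at 0.003355 each: (1 + 0.003355)^12 ≈ 1.041011.
EAR = 1.041011 − 1 ≈ 4.10113%.

4.101%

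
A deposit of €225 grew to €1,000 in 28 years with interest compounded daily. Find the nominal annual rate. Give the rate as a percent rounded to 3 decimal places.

5.328%

(1 + r/365)^10220 = 1,000/225 = 4.44444.
1 + r/365 = 4.44444^(1/10220) ≈ 1.000146, so r/365 ≈ 0.000145965.
r ≈ 365·0.000145965 = 5.32773%.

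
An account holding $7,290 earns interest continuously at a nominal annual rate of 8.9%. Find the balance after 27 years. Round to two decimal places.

$80,600.39

A = P·e^(rt) = 7,290·e^(0.089·27) = 7,290·e^2.403.
e^2.403 ≈ 11.056295564, so A ≈ 80,600.3947.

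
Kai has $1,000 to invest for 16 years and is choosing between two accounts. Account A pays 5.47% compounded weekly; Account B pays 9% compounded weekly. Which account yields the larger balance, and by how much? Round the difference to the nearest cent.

Account B, by $1,817.19

Account A growth factor: (1 + 0.0547/52)^832 ≈ 2.39825167; balance ≈ 2,398.2517.
Account B growth factor: (1 + 0.09/52)^832 ≈ 4.21544551; balance ≈ 4,215.4455.
Account B is larger by 1,817.1938.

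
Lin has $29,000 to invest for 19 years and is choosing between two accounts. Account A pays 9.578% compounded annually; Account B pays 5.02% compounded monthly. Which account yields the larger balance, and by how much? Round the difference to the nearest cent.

Account A, by $89,748.68

Account A growth factor: (1 + 0.09578)^19 ≈ 5.68517739378; balance ≈ 164,870.1444.
Account B growth factor: (1 + 0.0502/12)^228 ≈ 2.5903953656; balance ≈ 75,121.4656.
Account A is larger by 89,748.6788.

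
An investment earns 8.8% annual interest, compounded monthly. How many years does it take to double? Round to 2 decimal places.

7.91 years

(1 + 0.00733333)^(12t) = 2.
12t = ln 2 / ln(1 + 0.00733333) ≈ 0.69315/0.00730658 ≈ 94.8662.
t ≈ 7.9055.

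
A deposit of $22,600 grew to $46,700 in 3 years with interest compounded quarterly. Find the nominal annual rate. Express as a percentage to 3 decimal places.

24.940%

(1 + r/4)^12 = 46,700/22,600 = 2.06637.
1 + r/4 = 2.06637^(1/12) ≈ 1.062349, so r/4 ≈ 0.0623494.
r ≈ 4·0.0623494 = 24.93975%.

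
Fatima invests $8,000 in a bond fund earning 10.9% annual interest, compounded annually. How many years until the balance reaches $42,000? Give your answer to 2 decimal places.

16.03 years

We need (1 + 0.109)^t = 5.25, so t = ln 5.25 / ln 1.109 ≈ 16.0279.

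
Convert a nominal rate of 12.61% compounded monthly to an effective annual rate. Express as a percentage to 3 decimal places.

13.365%

EAR = (1 + 12.61%/12)^12 − 1 = (1 + 0.0105083)^12 − 1.
(1 + 0.0105083)^12 ≈ 1.133649, so EAR ≈ 13.36495%.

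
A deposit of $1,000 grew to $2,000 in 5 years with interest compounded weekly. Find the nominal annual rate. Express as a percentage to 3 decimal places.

The 260-period growth factor is 2,000/1,000 = 2.
r/52 = 2^(1/260) − 1 ≈ 0.00266951, so r ≈ 52·0.00266951 = 13.88144%.

13.881%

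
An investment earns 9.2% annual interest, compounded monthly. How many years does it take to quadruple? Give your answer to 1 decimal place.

(1 + 0.00766667)^(12t) = 4.
12t = ln 4 / ln(1 + 0.00766667) ≈ 1.3863/0.00763743 ≈ 181.5133.
t ≈ 15.1261.

15.1 years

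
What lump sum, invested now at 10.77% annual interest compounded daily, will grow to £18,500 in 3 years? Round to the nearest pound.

£13,393

Growth factor = (1 + 0.1077/365)^1095 ≈ 1.3813376497.
P = 18,500/1.3813376497 ≈ 13,392.8153.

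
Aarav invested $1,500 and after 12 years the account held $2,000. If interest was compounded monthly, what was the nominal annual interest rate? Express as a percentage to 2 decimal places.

2.40%

The 144-period growth factor is 2,000/1,500 = 1.33333.
r/12 = 1.33333^(1/144) − 1 ≈ 0.00199979, so r ≈ 12·0.00199979 = 2.39975%.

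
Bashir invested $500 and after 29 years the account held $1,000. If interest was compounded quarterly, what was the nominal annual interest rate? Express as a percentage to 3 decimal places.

(1 + r/4)^116 = 1,000/500 = 2.
1 + r/4 = 2^(1/116) ≈ 1.005993, so r/4 ≈ 0.0059933.
r ≈ 4·0.0059933 = 2.39732%.

2.397%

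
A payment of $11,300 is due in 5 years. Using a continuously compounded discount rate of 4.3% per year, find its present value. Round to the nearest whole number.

$9,114

P = A·e^(−rt) = 11,300·e^(−0.215).
e^(−0.215) ≈ 0.80654144018, so P ≈ 9,113.9183.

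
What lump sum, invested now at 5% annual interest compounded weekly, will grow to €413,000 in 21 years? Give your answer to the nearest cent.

€144,597.22

Periodic rate = 5%/52 = 0.000961538; 1092 periods.
P = 413,000/(1 + 0.05/52)^1092 ≈ 413,000/2.85620984143 ≈ 144,597.2190.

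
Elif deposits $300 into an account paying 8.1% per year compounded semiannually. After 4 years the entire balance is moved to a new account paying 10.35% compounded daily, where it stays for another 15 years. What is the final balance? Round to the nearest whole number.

$1,946

Phase 1: 300·(1 + 0.0405)^8 ≈ 412.1525.
Phase 2: 412.1525·(1 + 0.1035/365)^5475 ≈ 1,946.2765.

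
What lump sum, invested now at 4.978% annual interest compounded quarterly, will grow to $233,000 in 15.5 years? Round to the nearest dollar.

Growth factor = (1 + 0.012445)^62 ≈ 2.15292686128.
P = 233,000/2.15292686128 ≈ 108,224.7633.

$108,225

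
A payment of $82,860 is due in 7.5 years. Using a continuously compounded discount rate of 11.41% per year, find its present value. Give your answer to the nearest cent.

$35,212.55

P = A·e^(−rt) = 82,860·e^(−0.85575).
e^(−0.85575) ≈ 0.42496434827, so P ≈ 35,212.5459.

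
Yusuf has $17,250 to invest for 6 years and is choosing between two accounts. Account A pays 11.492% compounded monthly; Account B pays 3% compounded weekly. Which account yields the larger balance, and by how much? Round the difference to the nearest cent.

A: (1 + 0.11492/12)^72 ≈ 1.986231803, so 17,250 × 1.986231803 ≈ 34,262.4986.
B: (1 + 0.03/52)^312 ≈ 1.1971552254, so 17,250 × 1.1971552254 ≈ 20,650.9276.
Difference ≈ 13,611.5710 in favor of A.

Account A, by $13,611.57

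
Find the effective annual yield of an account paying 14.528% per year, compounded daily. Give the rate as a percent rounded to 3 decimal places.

15.633%

One year is 365 periods at 0.000398027 each: (1 + 0.000398027)^365 ≈ 1.15633.
EAR = 1.15633 − 1 ≈ 15.63299%.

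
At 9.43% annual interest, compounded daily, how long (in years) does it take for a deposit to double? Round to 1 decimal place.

7.4 years

(1 + 0.000258356)^(365t) = 2.
365t = ln 2 / ln(1 + 0.000258356) ≈ 0.69315/0.000258323 ≈ 2683.2598.
t ≈ 7.3514.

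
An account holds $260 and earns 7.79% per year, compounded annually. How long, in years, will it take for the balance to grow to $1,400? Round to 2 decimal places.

We need (1 + 0.0779)^t = 5.3846, so t = ln 5.3846 / ln 1.0779 ≈ 22.4429.

22.44 years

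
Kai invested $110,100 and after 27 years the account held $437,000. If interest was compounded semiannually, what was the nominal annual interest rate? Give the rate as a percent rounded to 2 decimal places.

5.17%

The 54-period growth factor is 437,000/110,100 = 3.96912.
r/2 = 3.96912^(1/54) − 1 ≈ 0.0258572, so r ≈ 2·0.0258572 = 5.17145%.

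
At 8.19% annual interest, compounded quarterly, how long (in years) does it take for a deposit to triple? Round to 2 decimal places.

(1 + 0.020475)^(4t) = 3.
4t = ln 3 / ln(1 + 0.020475) ≈ 1.0986/0.0202682 ≈ 54.2037.
t ≈ 13.5509.

13.55 years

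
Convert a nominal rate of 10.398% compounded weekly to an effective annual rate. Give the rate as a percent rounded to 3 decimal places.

10.946%

EAR = (1 + 10.398%/52)^52 − 1 = (1 + 0.00199962)^52 − 1.
(1 + 0.00199962)^52 ≈ 1.109463, so EAR ≈ 10.94631%.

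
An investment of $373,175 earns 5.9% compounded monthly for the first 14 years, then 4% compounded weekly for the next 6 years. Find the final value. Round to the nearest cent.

$1,081,312.94

Phase 1: 373,175·(1 + 0.059/12)^168 ≈ 850,669.3639.
Phase 2: 850,669.3639·(1 + 0.04/52)^312 ≈ 1,081,312.9391.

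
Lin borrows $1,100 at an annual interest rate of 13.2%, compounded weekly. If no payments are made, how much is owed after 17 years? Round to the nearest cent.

Periodic rate = 13.2%/52 = 0.00253846; periods = 52·17 = 884.
A = 1,100·(1 + 0.132/52)^884 ≈ 1,100·9.4042024352 ≈ 10,344.6227.

$10,344.62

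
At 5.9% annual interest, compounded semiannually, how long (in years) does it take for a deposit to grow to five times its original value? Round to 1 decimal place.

(1 + 0.0295)^(2t) = 5.
2t = ln 5 / ln(1 + 0.0295) ≈ 1.6094/0.0290732 ≈ 55.3580.
t ≈ 27.6790.

27.7 years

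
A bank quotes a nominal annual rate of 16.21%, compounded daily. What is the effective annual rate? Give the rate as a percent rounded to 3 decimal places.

17.594%

One year is 365 periods at 0.00044411 each: (1 + 0.00044411)^365 ≈ 1.175936.
EAR = 1.175936 − 1 ≈ 17.59355%.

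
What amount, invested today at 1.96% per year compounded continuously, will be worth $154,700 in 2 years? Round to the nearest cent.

$148,753.08

P = A·e^(−rt) = 154,700·e^(−0.0392).
e^(−0.0392) ≈ 0.961558378238, so P ≈ 148,753.0811.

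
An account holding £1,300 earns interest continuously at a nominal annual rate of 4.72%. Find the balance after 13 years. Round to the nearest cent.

£2,401.19

A = P·e^(rt) = 1,300·e^(0.0472·13) = 1,300·e^0.6136.
e^0.6136 ≈ 1.847068892, so A ≈ 2,401.1896.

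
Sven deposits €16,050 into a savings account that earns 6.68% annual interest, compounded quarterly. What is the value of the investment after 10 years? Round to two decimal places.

€31,130.63

Periodic rate = 6.68%/4 = 0.0167; periods = 4·10 = 40.
A = 16,050·(1 + 0.0167)^40 ≈ 16,050·1.9396034248 ≈ 31,130.6350.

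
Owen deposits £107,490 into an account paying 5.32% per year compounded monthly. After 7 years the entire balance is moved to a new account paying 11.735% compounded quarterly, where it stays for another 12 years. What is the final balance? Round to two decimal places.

£624,476.41

Phase 1: 107,490·(1 + 0.0532/12)^84 ≈ 155,862.5868.
Phase 2: 155,862.5868·(1 + 0.0293375)^48 ≈ 624,476.4089.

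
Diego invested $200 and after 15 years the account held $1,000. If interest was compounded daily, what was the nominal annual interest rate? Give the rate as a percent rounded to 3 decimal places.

10.731%

(1 + r/365)^5475 = 1,000/200 = 5.
1 + r/365 = 5^(1/5475) ≈ 1.000294, so r/365 ≈ 0.000294004.
r ≈ 365·0.000294004 = 10.73116%.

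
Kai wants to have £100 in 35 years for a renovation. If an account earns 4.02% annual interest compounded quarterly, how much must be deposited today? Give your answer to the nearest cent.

£24.66

Growth factor = (1 + 0.01005)^140 ≈ 4.0551061.
P = 100/4.0551061 ≈ 24.6603.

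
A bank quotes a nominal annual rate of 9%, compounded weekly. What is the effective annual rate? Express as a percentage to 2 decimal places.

One year is 52 periods at 0.00173077 each: (1 + 0.00173077)^52 ≈ 1.094089.
EAR = 1.094089 − 1 ≈ 9.40892%.

9.41%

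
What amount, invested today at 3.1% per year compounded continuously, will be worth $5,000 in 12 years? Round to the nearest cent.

$3,446.77

P = A·e^(−rt) = 5,000·e^(−0.372).
e^(−0.372) ≈ 0.6893542425, so P ≈ 3,446.7712.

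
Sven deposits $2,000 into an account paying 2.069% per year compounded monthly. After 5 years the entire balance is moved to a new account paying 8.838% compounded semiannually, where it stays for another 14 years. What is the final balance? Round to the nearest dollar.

$7,443

Phase 1: 2,000·(1 + 0.02069/12)^60 ≈ 2,217.7831.
Phase 2: 2,217.7831·(1 + 0.04419)^28 ≈ 7,442.9638.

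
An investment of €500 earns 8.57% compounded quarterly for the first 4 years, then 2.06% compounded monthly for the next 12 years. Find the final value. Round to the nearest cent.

€898.54

Phase 1: 500·(1 + 0.021425)^16 ≈ 701.8976.
Phase 2: 701.8976·(1 + 0.0206/12)^144 ≈ 898.5439.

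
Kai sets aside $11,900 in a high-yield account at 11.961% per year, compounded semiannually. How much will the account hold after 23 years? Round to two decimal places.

Periodic rate = 11.961%/2 = 0.059805; periods = 2·23 = 46.
A = 11,900·(1 + 0.059805)^46 ≈ 11,900·14.4675285968 ≈ 172,163.5903.

$172,163.59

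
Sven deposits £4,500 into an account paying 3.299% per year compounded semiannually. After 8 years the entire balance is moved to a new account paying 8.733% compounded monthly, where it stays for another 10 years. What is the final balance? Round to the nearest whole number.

£13,957

Phase 1: 4,500·(1 + 0.016495)^16 ≈ 5,846.5068.
Phase 2: 5,846.5068·(1 + 0.0072775)^120 ≈ 13,957.0112.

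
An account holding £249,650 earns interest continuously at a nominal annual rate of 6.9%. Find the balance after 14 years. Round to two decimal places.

A = P·e^(rt) = 249,650·e^(0.069·14) = 249,650·e^0.966.
e^0.966 ≈ 2.62741375696, so A ≈ 655,933.8444.

£655,933.84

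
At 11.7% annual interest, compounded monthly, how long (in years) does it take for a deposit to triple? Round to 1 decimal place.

(1 + 0.00975)^(12t) = 3.
12t = ln 3 / ln(1 + 0.00975) ≈ 1.0986/0.00970278 ≈ 113.2266.
t ≈ 9.4356.

9.4 years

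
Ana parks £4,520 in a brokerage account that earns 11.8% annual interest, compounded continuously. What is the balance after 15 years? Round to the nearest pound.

A = P·e^(rt) = 4,520·e^(0.118·15) = 4,520·e^1.77.
e^1.77 ≈ 5.8708533614, so A ≈ 26,536.2572.

£26,536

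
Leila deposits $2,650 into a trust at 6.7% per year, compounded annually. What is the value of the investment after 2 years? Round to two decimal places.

$3,017.00

Growth factor = (1 + 0.067)^2 ≈ 1.138489.
A ≈ 2,650 × 1.138489 ≈ 3,016.9958.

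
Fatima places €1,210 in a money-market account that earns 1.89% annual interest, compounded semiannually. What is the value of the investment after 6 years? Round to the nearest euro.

€1,355

Periodic rate = 1.89%/2 = 0.00945; periods = 2·6 = 12.
A = 1,210·(1 + 0.00945)^12 ≈ 1,210·1.119483633 ≈ 1,354.5752.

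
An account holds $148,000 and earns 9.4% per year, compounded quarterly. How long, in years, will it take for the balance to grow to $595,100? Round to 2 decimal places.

14.98 years

(1 + 0.0235)^(4t) = 595,100/148,000 = 4.0209.
4t·ln(1 + 0.0235) = ln(4.0209); 4t = 1.3915/0.0232281 ≈ 59.9066.
t ≈ 14.9766 years.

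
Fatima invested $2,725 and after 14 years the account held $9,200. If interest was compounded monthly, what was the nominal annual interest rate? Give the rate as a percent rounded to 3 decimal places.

8.723%

The 168-period growth factor is 9,200/2,725 = 3.37615.
r/12 = 3.37615^(1/168) − 1 ≈ 0.00726876, so r ≈ 12·0.00726876 = 8.72251%.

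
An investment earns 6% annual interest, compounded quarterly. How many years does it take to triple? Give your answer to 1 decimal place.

18.4 years

(1 + 0.015)^(4t) = 3.
4t = ln 3 / ln(1 + 0.015) ≈ 1.0986/0.0148886 ≈ 73.7888.
t ≈ 18.4472.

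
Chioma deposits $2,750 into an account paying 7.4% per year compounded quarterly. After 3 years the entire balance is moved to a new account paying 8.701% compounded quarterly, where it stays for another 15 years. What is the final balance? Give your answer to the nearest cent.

$12,462.57

After 3 years at 7.4%: 2,750 × 1.2460411933 ≈ 3,426.6133.
Then 15 years at 8.701%: 3,426.6133 × 3.6369936298 ≈ 12,462.5707.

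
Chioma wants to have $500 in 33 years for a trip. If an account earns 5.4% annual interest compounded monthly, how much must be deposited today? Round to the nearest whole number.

Periodic rate = 5.4%/12 = 0.0045; 396 periods.
P = 500/(1 + 0.0045)^396 ≈ 500/5.91802328 ≈ 84.4877.

$84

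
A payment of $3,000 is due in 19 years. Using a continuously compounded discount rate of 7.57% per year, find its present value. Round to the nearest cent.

P = A·e^(−rt) = 3,000·e^(−1.4383).
e^(−1.4383) ≈ 0.2373308784, so P ≈ 711.9926.

$711.99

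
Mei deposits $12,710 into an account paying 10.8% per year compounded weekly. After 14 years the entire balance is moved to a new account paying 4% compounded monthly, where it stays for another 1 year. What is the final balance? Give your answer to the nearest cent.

After 14 years at 10.8%: 12,710 × 4.5286868407 ≈ 57,559.6097.
Then 1 years at 4%: 57,559.6097 × 1.0407415429 ≈ 59,904.6771.

$59,904.68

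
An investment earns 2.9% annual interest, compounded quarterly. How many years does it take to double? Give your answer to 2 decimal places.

23.99 years

(1 + 0.00725)^(4t) = 2.
4t = ln 2 / ln(1 + 0.00725) ≈ 0.69315/0.00722385 ≈ 95.9527.
t ≈ 23.9882.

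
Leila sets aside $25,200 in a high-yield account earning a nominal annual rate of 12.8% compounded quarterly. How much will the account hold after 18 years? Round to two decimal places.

Periodic rate = 12.8%/4 = 0.032; periods = 4·18 = 72.
A = 25,200·(1 + 0.032)^72 ≈ 25,200·9.65913431008 ≈ 243,410.1846.

$243,410.18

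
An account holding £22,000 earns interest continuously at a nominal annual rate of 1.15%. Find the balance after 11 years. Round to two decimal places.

A = P·e^(rt) = 22,000·e^(0.0115·11) = 22,000·e^0.1265.
e^0.1265 ≈ 1.1348494512, so A ≈ 24,966.6879.

£24,966.69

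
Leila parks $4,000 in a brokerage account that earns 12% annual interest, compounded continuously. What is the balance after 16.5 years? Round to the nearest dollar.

$28,971

A = P·e^(rt) = 4,000·e^(0.12·16.5) = 4,000·e^1.98.
e^1.98 ≈ 7.2427429852, so A ≈ 28,970.9719.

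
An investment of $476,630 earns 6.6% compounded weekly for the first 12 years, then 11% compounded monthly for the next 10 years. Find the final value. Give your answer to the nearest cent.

Phase 1: 476,630·(1 + 0.066/52)^624 ≈ 1,051,779.0241.
Phase 2: 1,051,779.0241·(1 + 0.11/12)^120 ≈ 3,143,924.8522.

$3,143,924.85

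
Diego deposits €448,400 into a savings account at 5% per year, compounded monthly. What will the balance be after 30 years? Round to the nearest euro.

€2,003,337

Periodic rate = 5%/12 = 0.00416667; periods = 12·30 = 360.
A = 448,400·(1 + 0.05/12)^360 ≈ 448,400·4.467744314006 ≈ 2,003,336.5504.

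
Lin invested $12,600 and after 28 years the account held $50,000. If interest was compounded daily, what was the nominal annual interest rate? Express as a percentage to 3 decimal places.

4.923%

(1 + r/365)^10220 = 50,000/12,600 = 3.96825.
1 + r/365 = 3.96825^(1/10220) ≈ 1.000135, so r/365 ≈ 0.000134875.
r ≈ 365·0.000134875 = 4.92293%.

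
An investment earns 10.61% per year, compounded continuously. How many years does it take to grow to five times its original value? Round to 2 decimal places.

e^(0.1061t) = 5, so 0.1061t = ln 5 ≈ 1.6094.
t ≈ 1.6094/0.1061 ≈ 15.1691.

15.17 years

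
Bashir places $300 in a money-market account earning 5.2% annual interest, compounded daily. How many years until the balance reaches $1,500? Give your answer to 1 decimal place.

(1 + 0.000142466)^(365t) = 1,500/300 = 5.
365t·ln(1 + 0.000142466) = ln(5); 365t = 1.6094/0.000142456 ≈ 11297.8208.
t ≈ 30.9529 years.

31.0 years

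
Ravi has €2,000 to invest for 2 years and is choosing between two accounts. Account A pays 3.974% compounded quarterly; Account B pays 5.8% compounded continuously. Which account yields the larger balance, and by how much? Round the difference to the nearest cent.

Account B, by €81.39

A: (1 + 0.009935)^8 ≈ 1.082299321, so 2,000 × 1.082299321 ≈ 2,164.5986.
B: e^(0.058·2) = e^0.116 ≈ 1.122995872, so 2,000 × 1.122995872 ≈ 2,245.9917.
Difference ≈ 81.3931 in favor of B.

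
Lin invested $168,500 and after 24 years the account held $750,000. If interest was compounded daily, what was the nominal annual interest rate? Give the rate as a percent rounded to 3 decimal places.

(1 + r/365)^8760 = 750,000/168,500 = 4.45104.
1 + r/365 = 4.45104^(1/8760) ≈ 1.00017, so r/365 ≈ 0.000170464.
r ≈ 365·0.000170464 = 6.22194%.

6.222%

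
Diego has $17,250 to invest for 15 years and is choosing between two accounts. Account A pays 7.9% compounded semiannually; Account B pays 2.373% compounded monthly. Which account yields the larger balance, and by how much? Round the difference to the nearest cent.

Account A, by $30,530.91

A: (1 + 0.0395)^30 ≈ 3.1969423887, so 17,250 × 3.1969423887 ≈ 55,147.2562.
B: (1 + 0.0019775)^180 ≈ 1.4270345042, so 17,250 × 1.4270345042 ≈ 24,616.3452.
Difference ≈ 30,530.9110 in favor of A.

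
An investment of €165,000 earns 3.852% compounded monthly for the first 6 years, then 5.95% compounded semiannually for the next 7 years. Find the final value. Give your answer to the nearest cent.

€313,287.12

Phase 1: 165,000·(1 + 0.00321)^72 ≈ 207,824.7795.
Phase 2: 207,824.7795·(1 + 0.02975)^14 ≈ 313,287.1177.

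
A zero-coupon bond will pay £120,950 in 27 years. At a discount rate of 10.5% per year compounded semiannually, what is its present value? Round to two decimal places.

Growth factor = (1 + 0.0525)^54 ≈ 15.8486999522.
P = 120,950/15.8486999522 ≈ 7,631.5408.

£7,631.54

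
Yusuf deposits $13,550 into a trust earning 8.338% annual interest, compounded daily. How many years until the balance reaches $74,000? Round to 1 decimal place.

20.4 years

(1 + 0.000228438)^(365t) = 74,000/13,550 = 5.4613.
365t·ln(1 + 0.000228438) = ln(5.4613); 365t = 1.6977/0.000228412 ≈ 7432.5191.
t ≈ 20.3631 years.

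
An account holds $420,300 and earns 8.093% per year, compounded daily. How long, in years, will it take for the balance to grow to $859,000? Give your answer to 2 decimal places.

We need (1 + 0.000221726)^(365t) = 2.0438, so 365t = ln 2.0438 / ln 1.000222 ≈ 3224.1565.
t ≈ 3224.1565/365 = 8.8333 years.

8.83 years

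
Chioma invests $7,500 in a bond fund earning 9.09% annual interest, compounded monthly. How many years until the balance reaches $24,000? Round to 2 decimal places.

12.84 years

We need (1 + 0.007575)^(12t) = 3.2, so 12t = ln 3.2 / ln 1.007575 ≈ 154.1321.
t ≈ 154.1321/12 = 12.8443 years.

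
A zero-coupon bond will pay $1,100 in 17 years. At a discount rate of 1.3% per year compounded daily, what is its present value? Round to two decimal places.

$881.89

Growth factor = (1 + 0.013/365)^6205 ≈ 1.247318522.
P = 1,100/1.247318522 ≈ 881.8918.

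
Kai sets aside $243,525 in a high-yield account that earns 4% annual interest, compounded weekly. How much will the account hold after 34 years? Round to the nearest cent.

Growth factor = (1 + 0.04/52)^1768 ≈ 3.8941568699.
A ≈ 243,525 × 3.8941568699 ≈ 948,324.5517.

$948,324.55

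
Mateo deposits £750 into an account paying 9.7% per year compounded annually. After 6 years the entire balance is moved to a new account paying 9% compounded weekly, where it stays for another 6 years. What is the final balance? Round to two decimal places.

Phase 1: 750·(1 + 0.097)^6 ≈ 1,307.0766.
Phase 2: 1,307.0766·(1 + 0.09/52)^312 ≈ 2,241.9057.

£2,241.91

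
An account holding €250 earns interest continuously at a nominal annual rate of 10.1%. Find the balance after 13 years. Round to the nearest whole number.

A = P·e^(rt) = 250·e^(0.101·13) = 250·e^1.313.
e^1.313 ≈ 3.71730893, so A ≈ 929.3272.

€929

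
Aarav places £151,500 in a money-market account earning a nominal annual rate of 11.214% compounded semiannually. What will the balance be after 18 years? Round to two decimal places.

£1,079,816.70

Periodic rate = 11.214%/2 = 0.05607; periods = 2·18 = 36.
A = 151,500·(1 + 0.05607)^36 ≈ 151,500·7.127502943431 ≈ 1,079,816.6959.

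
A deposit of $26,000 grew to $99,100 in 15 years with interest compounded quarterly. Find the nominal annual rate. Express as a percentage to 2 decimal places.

9.02%

The 60-period growth factor is 99,100/26,000 = 3.81154.
r/4 = 3.81154^(1/60) − 1 ≈ 0.0225511, so r ≈ 4·0.0225511 = 9.02043%.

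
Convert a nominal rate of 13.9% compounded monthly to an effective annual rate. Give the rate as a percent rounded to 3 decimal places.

One year is 12 periods at 0.0115833 each: (1 + 0.0115833)^12 ≈ 1.148206.
EAR = 1.148206 − 1 ≈ 14.82065%.

14.821%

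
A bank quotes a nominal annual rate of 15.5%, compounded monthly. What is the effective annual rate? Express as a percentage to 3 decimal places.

One year is 12 periods at 0.0129167 each: (1 + 0.0129167)^12 ≈ 1.1665.
EAR = 1.1665 − 1 ≈ 16.64996%.

16.650%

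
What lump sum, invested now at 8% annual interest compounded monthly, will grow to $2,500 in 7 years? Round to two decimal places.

$1,430.68

Growth factor = (1 + 0.08/12)^84 ≈ 1.747422051.
P = 2,500/1.747422051 ≈ 1,430.6790.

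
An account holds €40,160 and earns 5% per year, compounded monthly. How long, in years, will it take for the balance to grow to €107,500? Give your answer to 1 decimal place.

19.7 years

(1 + 0.00416667)^(12t) = 107,500/40,160 = 2.6768.
12t·ln(1 + 0.00416667) = ln(2.6768); 12t = 0.98462/0.00415801 ≈ 236.8006.
t ≈ 19.7334 years.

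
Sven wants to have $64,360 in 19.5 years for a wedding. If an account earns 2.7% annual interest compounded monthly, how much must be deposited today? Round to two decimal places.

Growth factor = (1 + 0.00225)^234 ≈ 1.6919954541.
P = 64,360/1.6919954541 ≈ 38,037.9273.

$38,037.93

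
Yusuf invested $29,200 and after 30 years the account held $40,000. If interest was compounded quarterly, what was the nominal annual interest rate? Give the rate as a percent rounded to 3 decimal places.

The 120-period growth factor is 40,000/29,200 = 1.36986.
r/4 = 1.36986^(1/120) − 1 ≈ 0.00262603, so r ≈ 4·0.00262603 = 1.05041%.

1.050%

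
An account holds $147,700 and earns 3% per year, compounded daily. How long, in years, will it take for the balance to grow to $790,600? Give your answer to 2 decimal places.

(1 + 0.0000821918)^(365t) = 790,600/147,700 = 5.3527.
365t·ln(1 + 0.0000821918) = ln(5.3527); 365t = 1.6776/8.21884e-05 ≈ 20411.7478.
t ≈ 55.9226 years.

55.92 years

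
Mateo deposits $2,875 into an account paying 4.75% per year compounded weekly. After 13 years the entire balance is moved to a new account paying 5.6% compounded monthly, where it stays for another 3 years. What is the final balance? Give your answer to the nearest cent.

Phase 1: 2,875·(1 + 0.0475/52)^676 ≈ 5,329.5714.
Phase 2: 5,329.5714·(1 + 0.056/12)^36 ≈ 6,302.0818.

$6,302.08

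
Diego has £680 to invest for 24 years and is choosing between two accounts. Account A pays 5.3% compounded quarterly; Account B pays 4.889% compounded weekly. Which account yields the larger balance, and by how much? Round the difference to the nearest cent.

A: (1 + 0.01325)^96 ≈ 3.538301135, so 680 × 3.538301135 ≈ 2,406.0448.
B: (1 + 0.04889/52)^1248 ≈ 3.231055143, so 680 × 3.231055143 ≈ 2,197.1175.
Difference ≈ 208.9273 in favor of A.

Account A, by £208.93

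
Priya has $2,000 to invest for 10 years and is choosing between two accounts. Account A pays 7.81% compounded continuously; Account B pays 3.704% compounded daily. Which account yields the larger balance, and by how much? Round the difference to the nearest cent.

Account A, by $1,470.74

A: e^(0.0781·10) = e^0.781 ≈ 2.183654829, so 2,000 × 2.183654829 ≈ 4,367.3097.
B: (1 + 0.03704/365)^3650 ≈ 1.448286607, so 2,000 × 1.448286607 ≈ 2,896.5732.
Difference ≈ 1,470.7364 in favor of A.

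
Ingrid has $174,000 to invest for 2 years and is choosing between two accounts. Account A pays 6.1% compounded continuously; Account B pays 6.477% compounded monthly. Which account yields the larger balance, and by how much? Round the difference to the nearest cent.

Account A growth factor: e^(0.061·2) = e^0.122 ≈ 1.12975410178; balance ≈ 196,577.2137.
Account B growth factor: (1 + 0.0053975)^24 ≈ 1.13790819113; balance ≈ 197,996.0253.
Account B is larger by 1,418.8115.

Account B, by $1,418.81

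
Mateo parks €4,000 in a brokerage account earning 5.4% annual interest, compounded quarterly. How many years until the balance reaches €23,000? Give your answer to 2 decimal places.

32.61 years

(1 + 0.0135)^(4t) = 23,000/4,000 = 5.75.
4t·ln(1 + 0.0135) = ln(5.75); 4t = 1.7492/0.0134097 ≈ 130.4430.
t ≈ 32.6108 years.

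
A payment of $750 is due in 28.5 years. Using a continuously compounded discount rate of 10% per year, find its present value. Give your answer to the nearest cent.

$43.38

P = A·e^(−rt) = 750·e^(−2.85).
e^(−2.85) ≈ 0.0578443209, so P ≈ 43.3832.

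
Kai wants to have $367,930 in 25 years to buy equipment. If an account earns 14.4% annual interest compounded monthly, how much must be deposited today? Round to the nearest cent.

Periodic rate = 14.4%/12 = 0.012; 300 periods.
P = 367,930/(1 + 0.012)^300 ≈ 367,930/35.8223234662 ≈ 10,270.9697.

$10,270.97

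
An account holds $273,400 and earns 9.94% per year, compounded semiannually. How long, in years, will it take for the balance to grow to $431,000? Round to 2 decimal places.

4.69 years

(1 + 0.0497)^(2t) = 431,000/273,400 = 1.5764.
2t·ln(1 + 0.0497) = ln(1.5764); 2t = 0.45517/0.0485044 ≈ 9.3841.
t ≈ 4.6921 years.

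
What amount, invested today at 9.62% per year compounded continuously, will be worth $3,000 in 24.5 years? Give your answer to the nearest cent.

P = A·e^(−rt) = 3,000·e^(−2.3569).
e^(−2.3569) ≈ 0.09471338005, so P ≈ 284.1401.

$284.14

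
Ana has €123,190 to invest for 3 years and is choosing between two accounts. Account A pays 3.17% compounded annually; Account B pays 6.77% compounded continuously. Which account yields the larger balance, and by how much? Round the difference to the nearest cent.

Account B, by €15,651.10

A: (1 + 0.0317)^3 ≈ 1.09814652501, so 123,190 × 1.09814652501 ≈ 135,280.6704.
B: e^(0.0677·3) = e^0.2031 ≈ 1.22519498162, so 123,190 × 1.22519498162 ≈ 150,931.7698.
Difference ≈ 15,651.0994 in favor of B.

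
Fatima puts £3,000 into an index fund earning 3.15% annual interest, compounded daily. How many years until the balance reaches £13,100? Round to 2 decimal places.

We need (1 + 0.0000863014)^(365t) = 4.3667, so 365t = ln 4.3667 / ln 1.000086 ≈ 17080.4189.
t ≈ 17080.4189/365 = 46.7957 years.

46.80 years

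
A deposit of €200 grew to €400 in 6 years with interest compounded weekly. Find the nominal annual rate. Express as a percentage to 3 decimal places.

11.565%

The 312-period growth factor is 400/200 = 2.
r/52 = 2^(1/312) − 1 ≈ 0.0022241, so r ≈ 52·0.0022241 = 11.56530%.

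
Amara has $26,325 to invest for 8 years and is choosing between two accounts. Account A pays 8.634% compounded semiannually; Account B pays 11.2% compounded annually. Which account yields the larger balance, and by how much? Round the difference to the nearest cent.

Account B, by $9,780.35

Account A growth factor: (1 + 0.04317)^16 ≈ 1.9664432729; balance ≈ 51,766.6192.
Account B growth factor: (1 + 0.112)^8 ≈ 2.3379665752; balance ≈ 61,546.9701.
Account B is larger by 9,780.3509.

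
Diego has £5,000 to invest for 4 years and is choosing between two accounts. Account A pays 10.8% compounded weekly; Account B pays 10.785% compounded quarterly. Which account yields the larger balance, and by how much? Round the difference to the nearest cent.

Account A, by £45.02

Account A growth factor: (1 + 0.108/52)^208 ≈ 1.539645207; balance ≈ 7,698.2260.
Account B growth factor: (1 + 0.0269625)^16 ≈ 1.530641087; balance ≈ 7,653.2054.
Account A is larger by 45.0206.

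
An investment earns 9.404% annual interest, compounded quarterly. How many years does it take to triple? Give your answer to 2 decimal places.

(1 + 0.02351)^(4t) = 3.
4t = ln 3 / ln(1 + 0.02351) ≈ 1.0986/0.0232379 ≈ 47.2768.
t ≈ 11.8192.

11.82 years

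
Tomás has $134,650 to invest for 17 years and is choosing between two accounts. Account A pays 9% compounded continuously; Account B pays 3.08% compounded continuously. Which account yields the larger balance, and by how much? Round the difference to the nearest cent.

Account A growth factor: e^(0.09·17) = e^1.53 ≈ 4.6181768223; balance ≈ 621,837.5091.
Account B growth factor: e^(0.0308·17) = e^0.5236 ≈ 1.68809386187; balance ≈ 227,301.8385.
Account A is larger by 394,535.6706.

Account A, by $394,535.67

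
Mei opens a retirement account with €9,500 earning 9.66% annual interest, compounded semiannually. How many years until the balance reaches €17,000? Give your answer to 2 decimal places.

We need (1 + 0.0483)^(2t) = 1.7895, so 2t = ln 1.7895 / ln 1.0483 ≈ 12.3367.
t ≈ 12.3367/2 = 6.1684 years.

6.17 years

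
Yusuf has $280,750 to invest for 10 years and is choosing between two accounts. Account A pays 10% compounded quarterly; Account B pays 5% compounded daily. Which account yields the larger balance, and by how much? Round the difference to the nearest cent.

Account A, by $290,969.03

Account A growth factor: (1 + 0.025)^40 ≈ 2.68506383839; balance ≈ 753,831.6726.
Account B growth factor: (1 + 0.05/365)^3650 ≈ 1.64866481377; balance ≈ 462,862.6465.
Account A is larger by 290,969.0262.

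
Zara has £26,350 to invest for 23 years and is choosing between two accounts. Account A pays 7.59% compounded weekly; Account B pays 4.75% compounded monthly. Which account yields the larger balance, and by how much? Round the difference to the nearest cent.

Account A, by £72,392.06

A: (1 + 0.0759/52)^1196 ≈ 5.72262269307, so 26,350 × 5.72262269307 ≈ 150,791.1080.
B: (1 + 0.0475/12)^276 ≈ 2.9752957608, so 26,350 × 2.9752957608 ≈ 78,399.0433.
Difference ≈ 72,392.0647 in favor of A.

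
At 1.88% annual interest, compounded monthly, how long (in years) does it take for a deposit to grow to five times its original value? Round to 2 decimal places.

85.68 years

(1 + 0.00156667)^(12t) = 5.
12t = ln 5 / ln(1 + 0.00156667) ≈ 1.6094/0.00156544 ≈ 1028.1053.
t ≈ 85.6754.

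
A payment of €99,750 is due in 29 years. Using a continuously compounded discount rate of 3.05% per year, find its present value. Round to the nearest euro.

€41,189

P = A·e^(−rt) = 99,750·e^(−0.8845).
e^(−0.8845) ≈ 0.41292058196, so P ≈ 41,188.8281.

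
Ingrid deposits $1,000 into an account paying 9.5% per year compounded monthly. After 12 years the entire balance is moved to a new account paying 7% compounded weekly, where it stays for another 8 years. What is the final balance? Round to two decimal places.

$5,447.38

Phase 1: 1,000·(1 + 0.095/12)^144 ≈ 3,112.7643.
Phase 2: 3,112.7643·(1 + 0.07/52)^416 ≈ 5,447.3791.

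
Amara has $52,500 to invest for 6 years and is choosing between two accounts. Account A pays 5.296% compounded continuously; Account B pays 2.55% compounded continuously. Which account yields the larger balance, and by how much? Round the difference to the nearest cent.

A: e^(0.05296·6) = e^0.31776 ≈ 1.3740464505, so 52,500 × 1.3740464505 ≈ 72,137.4387.
B: e^(0.0255·6) = e^0.153 ≈ 1.1653249789, so 52,500 × 1.1653249789 ≈ 61,179.5614.
Difference ≈ 10,957.8773 in favor of A.

Account A, by $10,957.88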